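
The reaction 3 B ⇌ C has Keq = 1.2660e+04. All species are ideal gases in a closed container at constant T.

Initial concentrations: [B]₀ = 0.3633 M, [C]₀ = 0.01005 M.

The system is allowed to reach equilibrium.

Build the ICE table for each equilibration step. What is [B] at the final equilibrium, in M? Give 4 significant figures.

[B]_eq = 0.0214 M

Q₀ = 0.2096 vs Keq = 1.2660e+04 ⇒ Q<K, forward
Step 1:
                   B          C
  init        0.3633    0.01005
  Δ          -0.3419      0.114
  eq          0.0214      0.124
  solve Keq expr → x = 0.114; check Q = 1.2660e+04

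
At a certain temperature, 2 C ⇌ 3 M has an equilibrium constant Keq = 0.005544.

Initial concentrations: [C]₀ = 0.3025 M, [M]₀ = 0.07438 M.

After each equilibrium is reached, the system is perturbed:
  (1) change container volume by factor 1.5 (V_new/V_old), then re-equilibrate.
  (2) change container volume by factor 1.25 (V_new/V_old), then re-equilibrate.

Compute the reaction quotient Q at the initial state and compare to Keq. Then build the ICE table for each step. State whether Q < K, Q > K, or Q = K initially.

Q₀ = 0.004497 vs Keq = 0.005544 ⇒ Q<K, forward
Step 1:
                  C         M
  init       0.3025   0.07438
  Δ       -0.003207   0.00481
  eq         0.2993   0.07919
  solve Keq expr → x = 0.001603; check Q = 0.005544
Then change container volume by factor 1.5 (V_new/V_old).
Step 2:
                  C         M
  init       0.1995   0.05279
  Δ       -0.004487  0.006731
  eq          0.195   0.05952
  solve Keq expr → x = 0.002244; check Q = 0.005544
Then change container volume by factor 1.25 (V_new/V_old).
Step 3:
                  C         M
  init        0.156   0.04762
  Δ       -0.002138  0.003207
  eq         0.1539   0.05083
  solve Keq expr → x = 0.001069; check Q = 0.005544

Q₀ = 0.004497; Q < K (proceeds forward)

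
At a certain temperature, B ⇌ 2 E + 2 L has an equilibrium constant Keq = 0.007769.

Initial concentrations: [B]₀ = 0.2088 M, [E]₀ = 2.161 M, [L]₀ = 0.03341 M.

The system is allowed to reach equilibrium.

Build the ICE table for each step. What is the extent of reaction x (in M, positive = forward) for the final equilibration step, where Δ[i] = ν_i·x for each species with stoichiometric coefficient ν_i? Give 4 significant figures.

x = -0.007164 M

Q₀ = 0.02497 vs Keq = 0.007769 ⇒ Q>K, reverse
Step 1:
                    B           E           L
  init         0.2088       2.161     0.03341
  Δ          0.007164    -0.01433    -0.01433
  eq            0.216       2.147     0.01908
  solve Keq expr → x = -0.007164; check Q = 0.007769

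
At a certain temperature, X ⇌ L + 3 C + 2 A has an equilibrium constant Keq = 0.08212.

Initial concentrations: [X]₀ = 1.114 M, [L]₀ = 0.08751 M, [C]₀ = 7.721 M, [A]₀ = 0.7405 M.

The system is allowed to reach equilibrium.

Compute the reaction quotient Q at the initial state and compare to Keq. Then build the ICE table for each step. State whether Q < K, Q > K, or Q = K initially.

Q₀ = 19.83; Q > K (proceeds reverse)

Q₀ = 19.83 vs Keq = 0.08212 ⇒ Q>K, reverse
Step 1:
                   X          L          C          A
  Initial      1.114    0.08751      7.721     0.7405
  Change     0.08677   -0.08677    -0.2603    -0.1735
  Equil        1.201 7.3871e-04      7.461      0.567
  solve Keq expr → x = -0.08677; check Q = 0.08212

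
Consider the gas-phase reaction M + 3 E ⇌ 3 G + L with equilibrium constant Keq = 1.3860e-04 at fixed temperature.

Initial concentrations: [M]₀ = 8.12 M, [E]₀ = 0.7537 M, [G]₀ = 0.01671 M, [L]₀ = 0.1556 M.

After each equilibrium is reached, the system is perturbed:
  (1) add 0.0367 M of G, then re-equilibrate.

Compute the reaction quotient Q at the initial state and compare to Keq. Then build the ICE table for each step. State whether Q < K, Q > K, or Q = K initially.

Q₀ = 2.0883e-07; Q < K (proceeds forward)

Q₀ = 2.0883e-07 vs Keq = 1.3860e-04 ⇒ Q<K, forward
Step 1:
                    M           E           G           L
  I              8.12      0.7537     0.01671      0.1556
  C          -0.03377     -0.1013      0.1013     0.03377
  E             8.086      0.6524       0.118      0.1894
  solve Keq expr → x = 0.03377; check Q = 1.3860e-04
Then add 0.0367 M of G.
Step 2:
                    M           E           G           L
  I             8.086      0.6524      0.1547      0.1894
  C          0.009728     0.02918    -0.02918   -0.009728
  E             8.096      0.6816      0.1255      0.1796
  solve Keq expr → x = -0.009728; check Q = 1.3860e-04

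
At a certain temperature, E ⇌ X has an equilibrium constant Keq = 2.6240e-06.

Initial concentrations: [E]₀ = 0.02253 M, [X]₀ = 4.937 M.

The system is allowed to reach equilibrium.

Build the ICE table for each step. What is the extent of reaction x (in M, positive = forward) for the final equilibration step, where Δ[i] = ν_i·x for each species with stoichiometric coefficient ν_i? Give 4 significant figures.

x = -4.937 M

Q₀ = 219.1 vs Keq = 2.6240e-06 ⇒ Q>K, reverse
Step 1:
                    E           X
  init        0.02253       4.937
  Δ             4.937      -4.937
  eq             4.96  1.3014e-05
  solve Keq expr → x = -4.937; check Q = 2.6240e-06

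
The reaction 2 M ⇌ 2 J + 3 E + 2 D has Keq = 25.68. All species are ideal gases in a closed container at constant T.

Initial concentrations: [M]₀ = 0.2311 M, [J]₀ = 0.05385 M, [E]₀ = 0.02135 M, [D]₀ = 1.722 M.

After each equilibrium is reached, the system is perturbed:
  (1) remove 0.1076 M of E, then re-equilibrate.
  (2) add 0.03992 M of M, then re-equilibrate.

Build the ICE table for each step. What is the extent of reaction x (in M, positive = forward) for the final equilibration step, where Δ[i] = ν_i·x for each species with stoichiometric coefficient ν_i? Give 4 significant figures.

x = 0.01676 M

Q₀ = 1.5669e-06 vs Keq = 25.68 ⇒ Q<K, forward
Step 1:
                    M           J           E           D
  I            0.2311     0.05385     0.02135       1.722
  C           -0.2112      0.2112      0.3168      0.2112
  E           0.01989      0.2651      0.3382       1.933
  solve Keq expr → x = 0.1056; check Q = 25.68
Then remove 0.1076 M of E.
Step 2:
                    M           J           E           D
  I           0.01989      0.2651      0.2306       1.933
  C         -0.007477    0.007477     0.01121    0.007477
  E           0.01241      0.2725      0.2418       1.941
  solve Keq expr → x = 0.003738; check Q = 25.68
Then add 0.03992 M of M.
Step 3:
                    M           J           E           D
  I           0.05233      0.2725      0.2418       1.941
  C          -0.03351     0.03351     0.05027     0.03351
  E           0.01882      0.3061      0.2921       1.974
  solve Keq expr → x = 0.01676; check Q = 25.68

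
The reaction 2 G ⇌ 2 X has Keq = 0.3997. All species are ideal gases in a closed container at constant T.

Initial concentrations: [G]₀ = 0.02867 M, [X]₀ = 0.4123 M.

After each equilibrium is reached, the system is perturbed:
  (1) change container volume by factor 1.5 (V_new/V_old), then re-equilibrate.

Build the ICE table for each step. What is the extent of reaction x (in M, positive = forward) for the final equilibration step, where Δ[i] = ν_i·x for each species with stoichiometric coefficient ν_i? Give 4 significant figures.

Q₀ = 206.8 vs Keq = 0.3997 ⇒ Q>K, reverse
Step 1:
                  G         X
  I         0.02867    0.4123
  C          0.2415   -0.2415
  E          0.2702    0.1708
  solve Keq expr → x = -0.1207; check Q = 0.3997
Then change container volume by factor 1.5 (V_new/V_old).
Step 2:
                  G         X
  I          0.1801    0.1139
  C               0         0
  E          0.1801    0.1139
  solve Keq expr → x = 0; check Q = 0.3997

x = 0 M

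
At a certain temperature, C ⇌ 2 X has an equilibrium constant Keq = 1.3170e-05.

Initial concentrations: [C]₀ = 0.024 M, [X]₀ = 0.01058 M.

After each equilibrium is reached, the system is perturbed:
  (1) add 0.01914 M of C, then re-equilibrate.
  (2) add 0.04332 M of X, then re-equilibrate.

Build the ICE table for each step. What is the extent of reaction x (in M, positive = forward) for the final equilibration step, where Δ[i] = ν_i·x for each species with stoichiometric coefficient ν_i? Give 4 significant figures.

x = -0.02158 M

Q₀ = 0.004664 vs Keq = 1.3170e-05 ⇒ Q>K, reverse
Step 1:
                   C          X
  Initial      0.024    0.01058
  Change    0.004981  -0.009962
  Equil      0.02898 6.1780e-04
  solve Keq expr → x = -0.004981; check Q = 1.3170e-05
Then add 0.01914 M of C.
Step 2:
                   C          X
  Initial    0.04812 6.1780e-04
  Change  -8.8775e-05 1.7755e-04
  Equil      0.04803 7.9535e-04
  solve Keq expr → x = 8.8775e-05; check Q = 1.3170e-05
Then add 0.04332 M of X.
Step 3:
                   C          X
  Initial    0.04803    0.04412
  Change     0.02158   -0.04316
  Equil      0.06961 9.5749e-04
  solve Keq expr → x = -0.02158; check Q = 1.3170e-05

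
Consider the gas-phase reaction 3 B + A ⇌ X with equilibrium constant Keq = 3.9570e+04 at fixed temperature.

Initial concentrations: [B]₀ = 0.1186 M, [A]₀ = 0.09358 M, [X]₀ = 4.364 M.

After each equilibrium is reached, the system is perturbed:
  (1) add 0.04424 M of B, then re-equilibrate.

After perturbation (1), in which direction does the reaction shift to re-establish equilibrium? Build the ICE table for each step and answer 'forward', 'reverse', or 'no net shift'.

Direction: forward

Q₀ = 2.7954e+04 vs Keq = 3.9570e+04 ⇒ Q<K, forward
Step 1:
                   B          A          X
  I           0.1186    0.09358      4.364
  C         -0.01146  -0.003821   0.003821
  E           0.1071    0.08976      4.368
  solve Keq expr → x = 0.003821; check Q = 3.9570e+04
Then add 0.04424 M of B.
Step 2:
                   B          A          X
  I           0.1514    0.08976      4.368
  C         -0.03848   -0.01283    0.01283
  E           0.1129    0.07693      4.381
  solve Keq expr → x = 0.01283; check Q = 3.9570e+04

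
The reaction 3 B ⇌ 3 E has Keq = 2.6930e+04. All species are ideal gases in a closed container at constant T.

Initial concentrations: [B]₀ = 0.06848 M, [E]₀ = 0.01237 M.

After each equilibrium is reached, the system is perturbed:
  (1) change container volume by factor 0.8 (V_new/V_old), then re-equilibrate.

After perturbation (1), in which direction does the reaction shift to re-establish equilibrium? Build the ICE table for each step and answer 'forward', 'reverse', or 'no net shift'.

Direction: no net shift

Q₀ = 0.005894 vs Keq = 2.6930e+04 ⇒ Q<K, forward
Step 1:
                  B         E
  Initial   0.06848   0.01237
  Change   -0.06587   0.06587
  Equil     0.00261   0.07824
  solve Keq expr → x = 0.02196; check Q = 2.6930e+04
Then change container volume by factor 0.8 (V_new/V_old).
Step 2:
                  B         E
  Initial  0.003263    0.0978
  Change          0         0
  Equil    0.003263    0.0978
  solve Keq expr → x = 0; check Q = 2.6930e+04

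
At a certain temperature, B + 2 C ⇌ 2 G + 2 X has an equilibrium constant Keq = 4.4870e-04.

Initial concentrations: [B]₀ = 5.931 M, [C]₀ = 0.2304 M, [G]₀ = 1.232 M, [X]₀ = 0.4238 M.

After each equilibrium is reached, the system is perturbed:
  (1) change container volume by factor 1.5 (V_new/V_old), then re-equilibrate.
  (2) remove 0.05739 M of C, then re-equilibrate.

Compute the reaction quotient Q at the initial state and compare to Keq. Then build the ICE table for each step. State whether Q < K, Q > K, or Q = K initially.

Q₀ = 0.8659 vs Keq = 4.4870e-04 ⇒ Q>K, reverse
Step 1:
                    B           C           G           X
  Initial       5.931      0.2304       1.232      0.4238
  Change       0.1928      0.3856     -0.3856     -0.3856
  Equil         6.124       0.616      0.8464     0.03815
  solve Keq expr → x = -0.1928; check Q = 4.4870e-04
Then change container volume by factor 1.5 (V_new/V_old).
Step 2:
                    B           C           G           X
  Initial       4.083      0.4107      0.5642     0.02544
  Change    -0.002526   -0.005051    0.005051    0.005051
  Equil          4.08      0.4056      0.5693     0.03049
  solve Keq expr → x = 0.002526; check Q = 4.4870e-04
Then remove 0.05739 M of C.
Step 3:
                    B           C           G           X
  Initial        4.08      0.3483      0.5693     0.03049
  Change     0.001919    0.003839   -0.003839   -0.003839
  Equil         4.082      0.3521      0.5654     0.02665
  solve Keq expr → x = -0.001919; check Q = 4.4870e-04

Q₀ = 0.8659; Q > K (proceeds reverse)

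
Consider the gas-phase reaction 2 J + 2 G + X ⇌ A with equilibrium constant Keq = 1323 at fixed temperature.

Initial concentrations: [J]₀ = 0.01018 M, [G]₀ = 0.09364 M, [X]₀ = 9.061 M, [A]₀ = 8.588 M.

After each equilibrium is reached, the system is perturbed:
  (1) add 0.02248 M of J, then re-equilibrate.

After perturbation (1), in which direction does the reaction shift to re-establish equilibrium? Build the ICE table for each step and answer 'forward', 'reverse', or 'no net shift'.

Q₀ = 1.0430e+06 vs Keq = 1323 ⇒ Q>K, reverse
Step 1:
                  J         G         X         A
  I         0.01018   0.09364     9.061     8.588
  C          0.1164    0.1164    0.0582   -0.0582
  E          0.1266      0.21     9.119      8.53
  solve Keq expr → x = -0.0582; check Q = 1323
Then add 0.02248 M of J.
Step 2:
                  J         G         X         A
  I          0.1491      0.21     9.119      8.53
  C        -0.01361  -0.01361 -0.006804  0.006804
  E          0.1355    0.1964     9.112     8.537
  solve Keq expr → x = 0.006804; check Q = 1323

Direction: forward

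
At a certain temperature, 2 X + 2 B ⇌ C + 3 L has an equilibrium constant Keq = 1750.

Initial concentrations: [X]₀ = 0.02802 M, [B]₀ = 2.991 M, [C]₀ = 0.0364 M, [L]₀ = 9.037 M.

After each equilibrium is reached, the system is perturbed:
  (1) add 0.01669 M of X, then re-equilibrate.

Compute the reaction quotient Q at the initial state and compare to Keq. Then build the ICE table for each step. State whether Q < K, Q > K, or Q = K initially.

Q₀ = 3825; Q > K (proceeds reverse)

Q₀ = 3825 vs Keq = 1750 ⇒ Q>K, reverse
Step 1:
                  X         B         C         L
  I         0.02802     2.991    0.0364     9.037
  C         0.01017   0.01017 -0.005087  -0.01526
  E         0.03819     3.001   0.03131     9.022
  solve Keq expr → x = -0.005087; check Q = 1750
Then add 0.01669 M of X.
Step 2:
                  X         B         C         L
  I         0.05488     3.001   0.03131     9.022
  C        -0.01269  -0.01269  0.006344   0.01903
  E          0.0422     2.988   0.03766     9.041
  solve Keq expr → x = 0.006344; check Q = 1750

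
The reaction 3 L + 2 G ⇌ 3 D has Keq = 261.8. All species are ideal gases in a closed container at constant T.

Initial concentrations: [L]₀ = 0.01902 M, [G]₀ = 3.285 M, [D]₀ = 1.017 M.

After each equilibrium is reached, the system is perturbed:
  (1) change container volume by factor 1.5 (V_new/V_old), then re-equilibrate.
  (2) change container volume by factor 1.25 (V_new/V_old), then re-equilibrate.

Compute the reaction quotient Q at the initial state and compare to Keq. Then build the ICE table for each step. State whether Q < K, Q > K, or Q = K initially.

Q₀ = 1.4166e+04; Q > K (proceeds reverse)

Q₀ = 1.4166e+04 vs Keq = 261.8 ⇒ Q>K, reverse
Step 1:
                    L           G           D
  Initial     0.01902       3.285       1.017
  Change        0.049     0.03267      -0.049
  Equil       0.06802       3.318       0.968
  solve Keq expr → x = -0.01633; check Q = 261.8
Then change container volume by factor 1.5 (V_new/V_old).
Step 2:
                    L           G           D
  Initial     0.04535       2.212      0.6453
  Change      0.01275    0.008501    -0.01275
  Equil        0.0581        2.22      0.6326
  solve Keq expr → x = -0.004251; check Q = 261.8
Then change container volume by factor 1.25 (V_new/V_old).
Step 3:
                    L           G           D
  Initial     0.04648       1.776      0.5061
  Change     0.006657    0.004438   -0.006657
  Equil       0.05314       1.781      0.4994
  solve Keq expr → x = -0.002219; check Q = 261.8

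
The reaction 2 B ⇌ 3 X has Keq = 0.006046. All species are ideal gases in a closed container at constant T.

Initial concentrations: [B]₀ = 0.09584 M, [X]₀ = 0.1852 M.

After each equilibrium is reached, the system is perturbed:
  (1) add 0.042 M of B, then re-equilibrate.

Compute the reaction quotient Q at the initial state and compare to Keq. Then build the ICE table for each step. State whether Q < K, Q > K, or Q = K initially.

Q₀ = 0.6916; Q > K (proceeds reverse)

Q₀ = 0.6916 vs Keq = 0.006046 ⇒ Q>K, reverse
Step 1:
                    B           X
  Initial     0.09584      0.1852
  Change      0.08467      -0.127
  Equil        0.1805     0.05819
  solve Keq expr → x = -0.04234; check Q = 0.006046
Then add 0.042 M of B.
Step 2:
                    B           X
  Initial      0.2225     0.05819
  Change    -0.005118    0.007678
  Equil        0.2174     0.06587
  solve Keq expr → x = 0.002559; check Q = 0.006046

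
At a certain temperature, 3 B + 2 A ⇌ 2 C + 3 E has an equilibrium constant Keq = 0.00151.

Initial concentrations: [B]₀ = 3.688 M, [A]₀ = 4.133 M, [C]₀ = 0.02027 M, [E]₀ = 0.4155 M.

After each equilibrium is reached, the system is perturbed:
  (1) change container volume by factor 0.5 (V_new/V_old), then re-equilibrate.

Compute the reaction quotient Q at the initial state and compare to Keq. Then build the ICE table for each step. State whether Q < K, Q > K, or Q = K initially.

Q₀ = 3.4397e-08 vs Keq = 0.00151 ⇒ Q<K, forward
Step 1:
                  B         A         C         E
  Initial     3.688     4.133   0.02027    0.4155
  Change    -0.7755    -0.517     0.517    0.7755
  Equil       2.912     3.616    0.5373     1.191
  solve Keq expr → x = 0.2585; check Q = 0.00151
Then change container volume by factor 0.5 (V_new/V_old).
Step 2:
                  B         A         C         E
  Initial     5.825     7.232     1.075     2.382
  Change          0         0         0         0
  Equil       5.825     7.232     1.075     2.382
  solve Keq expr → x = 0; check Q = 0.00151

Q₀ = 3.4397e-08; Q < K (proceeds forward)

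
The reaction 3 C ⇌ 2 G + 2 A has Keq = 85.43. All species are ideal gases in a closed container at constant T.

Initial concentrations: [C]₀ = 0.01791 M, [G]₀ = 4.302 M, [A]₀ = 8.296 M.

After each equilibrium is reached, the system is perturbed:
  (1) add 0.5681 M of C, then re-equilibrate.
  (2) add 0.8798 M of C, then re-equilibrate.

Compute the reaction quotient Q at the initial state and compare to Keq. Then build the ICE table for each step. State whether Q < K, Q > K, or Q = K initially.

Q₀ = 2.2171e+08 vs Keq = 85.43 ⇒ Q>K, reverse
Step 1:
                  C         G         A
  I         0.01791     4.302     8.296
  C           1.775    -1.183    -1.183
  E           1.793     3.119     7.113
  solve Keq expr → x = -0.5916; check Q = 85.43
Then add 0.5681 M of C.
Step 2:
                  C         G         A
  I           2.361     3.119     7.113
  C         -0.4148    0.2765    0.2765
  E           1.946     3.395     7.389
  solve Keq expr → x = 0.1383; check Q = 85.43
Then add 0.8798 M of C.
Step 3:
                  C         G         A
  I           2.826     3.395     7.389
  C         -0.6398    0.4265    0.4265
  E           2.186     3.822     7.816
  solve Keq expr → x = 0.2133; check Q = 85.43

Q₀ = 2.2171e+08; Q > K (proceeds reverse)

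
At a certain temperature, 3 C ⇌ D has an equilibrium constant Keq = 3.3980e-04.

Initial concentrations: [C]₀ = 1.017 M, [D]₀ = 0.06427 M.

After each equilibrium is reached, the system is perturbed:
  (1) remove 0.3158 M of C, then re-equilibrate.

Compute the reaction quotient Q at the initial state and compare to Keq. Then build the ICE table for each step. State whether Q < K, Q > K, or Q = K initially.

Q₀ = 0.0611; Q > K (proceeds reverse)

Q₀ = 0.0611 vs Keq = 3.3980e-04 ⇒ Q>K, reverse
Step 1:
                   C          D
  I            1.017    0.06427
  C            0.191   -0.06367
  E            1.208 5.9902e-04
  solve Keq expr → x = -0.06367; check Q = 3.3980e-04
Then remove 0.3158 M of C.
Step 2:
                   C          D
  I           0.8922 5.9902e-04
  C          0.00107 -3.5681e-04
  E           0.8933 2.4221e-04
  solve Keq expr → x = -3.5681e-04; check Q = 3.3980e-04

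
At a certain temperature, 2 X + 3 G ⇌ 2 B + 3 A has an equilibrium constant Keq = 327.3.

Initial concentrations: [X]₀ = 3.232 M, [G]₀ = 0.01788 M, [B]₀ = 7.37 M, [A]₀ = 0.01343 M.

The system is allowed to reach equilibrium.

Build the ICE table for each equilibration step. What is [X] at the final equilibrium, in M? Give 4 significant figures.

Q₀ = 2.204 vs Keq = 327.3 ⇒ Q<K, forward
Step 1:
                   X          G          B          A
  I            3.232    0.01788       7.37    0.01343
  C        -0.007719   -0.01158   0.007719    0.01158
  E            3.224   0.006301      7.378    0.02501
  solve Keq expr → x = 0.00386; check Q = 327.3

[X]_eq = 3.224 M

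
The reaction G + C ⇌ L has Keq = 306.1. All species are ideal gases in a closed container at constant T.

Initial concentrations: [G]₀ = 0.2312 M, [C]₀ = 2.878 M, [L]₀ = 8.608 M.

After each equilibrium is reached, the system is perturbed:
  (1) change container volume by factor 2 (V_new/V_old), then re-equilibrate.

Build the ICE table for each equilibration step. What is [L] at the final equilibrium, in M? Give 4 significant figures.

Q₀ = 12.94 vs Keq = 306.1 ⇒ Q<K, forward
Step 1:
                    G           C           L
  Initial      0.2312       2.878       8.608
  Change      -0.2203     -0.2203      0.2203
  Equil       0.01085       2.658       8.828
  solve Keq expr → x = 0.2203; check Q = 306.1
Then change container volume by factor 2 (V_new/V_old).
Step 2:
                    G           C           L
  Initial    0.005426       1.329       4.414
  Change     0.005369    0.005369   -0.005369
  Equil        0.0108       1.334       4.409
  solve Keq expr → x = -0.005369; check Q = 306.1

[L]_eq = 4.409 M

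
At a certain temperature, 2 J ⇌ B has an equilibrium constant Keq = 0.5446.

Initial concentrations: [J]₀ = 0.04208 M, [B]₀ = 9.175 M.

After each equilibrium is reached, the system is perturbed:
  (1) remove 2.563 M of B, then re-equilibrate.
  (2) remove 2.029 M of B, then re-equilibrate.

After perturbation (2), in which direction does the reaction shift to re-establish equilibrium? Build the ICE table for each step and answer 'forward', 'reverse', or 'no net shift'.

Direction: forward

Q₀ = 5181 vs Keq = 0.5446 ⇒ Q>K, reverse
Step 1:
                  J         B
  I         0.04208     9.175
  C           3.634    -1.817
  E           3.676     7.358
  solve Keq expr → x = -1.817; check Q = 0.5446
Then remove 2.563 M of B.
Step 2:
                  J         B
  I           3.676     4.795
  C         -0.6148    0.3074
  E           3.061     5.103
  solve Keq expr → x = 0.3074; check Q = 0.5446
Then remove 2.029 M of B.
Step 3:
                  J         B
  I           3.061     3.074
  C         -0.5764    0.2882
  E           2.485     3.362
  solve Keq expr → x = 0.2882; check Q = 0.5446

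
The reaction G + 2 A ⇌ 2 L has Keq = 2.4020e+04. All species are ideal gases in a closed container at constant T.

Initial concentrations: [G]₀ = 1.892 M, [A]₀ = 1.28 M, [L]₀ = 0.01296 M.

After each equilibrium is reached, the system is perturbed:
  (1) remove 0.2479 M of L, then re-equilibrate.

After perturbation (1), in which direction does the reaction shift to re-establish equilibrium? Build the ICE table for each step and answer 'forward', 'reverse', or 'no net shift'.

Q₀ = 5.4184e-05 vs Keq = 2.4020e+04 ⇒ Q<K, forward
Step 1:
                    G           A           L
  init          1.892        1.28     0.01296
  Δ           -0.6363      -1.273       1.273
  eq            1.256    0.007402       1.286
  solve Keq expr → x = 0.6363; check Q = 2.4020e+04
Then remove 0.2479 M of L.
Step 2:
                    G           A           L
  init          1.256    0.007402       1.038
  Δ       -7.0878e-04   -0.001418    0.001418
  eq            1.255    0.005985       1.039
  solve Keq expr → x = 7.0878e-04; check Q = 2.4020e+04

Direction: forward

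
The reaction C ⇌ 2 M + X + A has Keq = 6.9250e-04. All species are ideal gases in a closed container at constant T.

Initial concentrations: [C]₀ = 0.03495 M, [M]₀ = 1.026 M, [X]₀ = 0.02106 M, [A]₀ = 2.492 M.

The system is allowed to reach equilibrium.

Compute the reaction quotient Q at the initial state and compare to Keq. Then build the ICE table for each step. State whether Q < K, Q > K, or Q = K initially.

Q₀ = 1.581 vs Keq = 6.9250e-04 ⇒ Q>K, reverse
Step 1:
                  C         M         X         A
  I         0.03495     1.026   0.02106     2.492
  C         0.02104  -0.04209  -0.02104  -0.02104
  E         0.05599    0.9839 1.6210e-05     2.471
  solve Keq expr → x = -0.02104; check Q = 6.9250e-04

Q₀ = 1.581; Q > K (proceeds reverse)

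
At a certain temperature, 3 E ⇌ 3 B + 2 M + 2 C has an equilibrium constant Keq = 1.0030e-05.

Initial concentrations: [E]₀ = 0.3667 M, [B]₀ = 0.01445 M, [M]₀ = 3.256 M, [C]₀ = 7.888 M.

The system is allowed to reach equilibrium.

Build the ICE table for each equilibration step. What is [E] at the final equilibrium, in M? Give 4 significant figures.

Q₀ = 0.04036 vs Keq = 1.0030e-05 ⇒ Q>K, reverse
Step 1:
                  E         B         M         C
  init       0.3667   0.01445     3.256     7.888
  Δ         0.01351  -0.01351 -0.009004 -0.009004
  eq         0.3802 9.4439e-04     3.247     7.879
  solve Keq expr → x = -0.004502; check Q = 1.0030e-05

[E]_eq = 0.3802 M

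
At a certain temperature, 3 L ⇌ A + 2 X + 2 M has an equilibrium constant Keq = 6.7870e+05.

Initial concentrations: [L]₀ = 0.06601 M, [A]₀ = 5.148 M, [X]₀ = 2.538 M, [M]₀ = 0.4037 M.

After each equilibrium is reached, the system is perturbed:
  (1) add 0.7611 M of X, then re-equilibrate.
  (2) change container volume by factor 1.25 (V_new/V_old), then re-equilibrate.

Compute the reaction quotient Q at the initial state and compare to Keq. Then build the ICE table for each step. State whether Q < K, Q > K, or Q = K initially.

Q₀ = 1.8789e+04; Q < K (proceeds forward)

Q₀ = 1.8789e+04 vs Keq = 6.7870e+05 ⇒ Q<K, forward
Step 1:
                   L          A          X          M
  init       0.06601      5.148      2.538     0.4037
  Δ         -0.04488    0.01496    0.02992    0.02992
  eq         0.02113      5.163      2.568     0.4336
  solve Keq expr → x = 0.01496; check Q = 6.7870e+05
Then add 0.7611 M of X.
Step 2:
                   L          A          X          M
  init       0.02113      5.163      3.329     0.4336
  Δ         0.003877  -0.001292  -0.002585  -0.002585
  eq         0.02501      5.162      3.326      0.431
  solve Keq expr → x = -0.001292; check Q = 6.7870e+05
Then change container volume by factor 1.25 (V_new/V_old).
Step 3:
                   L          A          X          M
  init          0.02      4.129      2.661     0.3448
  Δ        -0.002696 8.9874e-04   0.001797   0.001797
  eq         0.01731       4.13      2.663     0.3466
  solve Keq expr → x = 8.9874e-04; check Q = 6.7870e+05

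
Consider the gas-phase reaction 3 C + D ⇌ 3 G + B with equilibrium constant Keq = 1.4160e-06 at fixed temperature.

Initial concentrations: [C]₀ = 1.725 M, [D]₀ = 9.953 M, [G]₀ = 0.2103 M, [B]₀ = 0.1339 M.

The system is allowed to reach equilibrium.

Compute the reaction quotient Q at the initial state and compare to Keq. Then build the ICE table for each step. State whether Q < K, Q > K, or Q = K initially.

Q₀ = 2.4377e-05 vs Keq = 1.4160e-06 ⇒ Q>K, reverse
Step 1:
                    C           D           G           B
  I             1.725       9.953      0.2103      0.1339
  C            0.1133     0.03775     -0.1133    -0.03775
  E             1.838       9.991     0.09705     0.09615
  solve Keq expr → x = -0.03775; check Q = 1.4160e-06

Q₀ = 2.4377e-05; Q > K (proceeds reverse)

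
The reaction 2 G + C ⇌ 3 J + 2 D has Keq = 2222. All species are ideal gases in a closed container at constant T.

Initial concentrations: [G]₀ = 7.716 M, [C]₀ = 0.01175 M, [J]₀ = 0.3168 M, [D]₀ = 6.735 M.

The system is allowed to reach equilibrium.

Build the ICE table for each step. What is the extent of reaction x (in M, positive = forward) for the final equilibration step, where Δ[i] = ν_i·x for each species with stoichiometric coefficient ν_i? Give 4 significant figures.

x = 0.01173 M

Q₀ = 2.062 vs Keq = 2222 ⇒ Q<K, forward
Step 1:
                   G          C          J          D
  I            7.716    0.01175     0.3168      6.735
  C         -0.02347   -0.01173     0.0352    0.02347
  E            7.693 1.5152e-05      0.352      6.758
  solve Keq expr → x = 0.01173; check Q = 2222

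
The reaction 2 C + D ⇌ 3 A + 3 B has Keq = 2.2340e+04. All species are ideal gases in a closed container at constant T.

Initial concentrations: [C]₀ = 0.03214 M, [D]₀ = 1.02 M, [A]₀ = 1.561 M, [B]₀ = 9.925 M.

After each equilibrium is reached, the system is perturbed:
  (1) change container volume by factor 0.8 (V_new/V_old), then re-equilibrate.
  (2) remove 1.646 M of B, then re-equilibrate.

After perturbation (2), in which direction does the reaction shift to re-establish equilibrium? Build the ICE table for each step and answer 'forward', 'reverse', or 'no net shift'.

Direction: forward

Q₀ = 3.5295e+06 vs Keq = 2.2340e+04 ⇒ Q>K, reverse
Step 1:
                   C          D          A          B
  init       0.03214       1.02      1.561      9.925
  Δ           0.2221     0.1111    -0.3332    -0.3332
  eq          0.2543      1.131      1.228      9.592
  solve Keq expr → x = -0.1111; check Q = 2.2340e+04
Then change container volume by factor 0.8 (V_new/V_old).
Step 2:
                   C          D          A          B
  init        0.3178      1.414      1.535      11.99
  Δ          0.07087    0.03544    -0.1063    -0.1063
  eq          0.3887      1.449      1.428      11.88
  solve Keq expr → x = -0.03544; check Q = 2.2340e+04
Then remove 1.646 M of B.
Step 3:
                   C          D          A          B
  init        0.3887      1.449      1.428      10.24
  Δ         -0.04784   -0.02392    0.07175    0.07175
  eq          0.3409      1.425        1.5      10.31
  solve Keq expr → x = 0.02392; check Q = 2.2340e+04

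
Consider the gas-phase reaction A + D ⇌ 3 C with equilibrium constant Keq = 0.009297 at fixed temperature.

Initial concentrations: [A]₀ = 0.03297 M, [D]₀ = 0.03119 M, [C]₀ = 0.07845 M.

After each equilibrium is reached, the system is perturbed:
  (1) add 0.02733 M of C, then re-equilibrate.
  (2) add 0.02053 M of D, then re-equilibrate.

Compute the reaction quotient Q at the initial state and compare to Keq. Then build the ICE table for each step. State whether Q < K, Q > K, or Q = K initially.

Q₀ = 0.4695; Q > K (proceeds reverse)

Q₀ = 0.4695 vs Keq = 0.009297 ⇒ Q>K, reverse
Step 1:
                   A          D          C
  Initial    0.03297    0.03119    0.07845
  Change     0.01678    0.01678   -0.05035
  Equil      0.04975    0.04797     0.0281
  solve Keq expr → x = -0.01678; check Q = 0.009297
Then add 0.02733 M of C.
Step 2:
                   A          D          C
  Initial    0.04975    0.04797    0.05543
  Change    0.008101   0.008101    -0.0243
  Equil      0.05785    0.05607    0.03113
  solve Keq expr → x = -0.008101; check Q = 0.009297
Then add 0.02053 M of D.
Step 3:
                   A          D          C
  Initial    0.05785     0.0766    0.03113
  Change   -0.001018  -0.001018   0.003055
  Equil      0.05684    0.07559    0.03418
  solve Keq expr → x = 0.001018; check Q = 0.009297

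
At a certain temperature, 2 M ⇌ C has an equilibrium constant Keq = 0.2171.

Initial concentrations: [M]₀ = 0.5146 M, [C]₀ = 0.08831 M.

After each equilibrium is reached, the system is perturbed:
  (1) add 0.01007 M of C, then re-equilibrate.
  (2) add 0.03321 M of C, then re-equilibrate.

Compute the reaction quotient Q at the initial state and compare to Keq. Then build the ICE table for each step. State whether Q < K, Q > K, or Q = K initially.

Q₀ = 0.3335 vs Keq = 0.2171 ⇒ Q>K, reverse
Step 1:
                  M         C
  init       0.5146   0.08831
  Δ         0.04207  -0.02103
  eq         0.5567   0.06728
  solve Keq expr → x = -0.02103; check Q = 0.2171
Then add 0.01007 M of C.
Step 2:
                  M         C
  init       0.5567   0.07735
  Δ         0.01352 -0.006762
  eq         0.5702   0.07058
  solve Keq expr → x = -0.006762; check Q = 0.2171
Then add 0.03321 M of C.
Step 3:
                  M         C
  init       0.5702    0.1038
  Δ         0.04386  -0.02193
  eq         0.6141   0.08186
  solve Keq expr → x = -0.02193; check Q = 0.2171

Q₀ = 0.3335; Q > K (proceeds reverse)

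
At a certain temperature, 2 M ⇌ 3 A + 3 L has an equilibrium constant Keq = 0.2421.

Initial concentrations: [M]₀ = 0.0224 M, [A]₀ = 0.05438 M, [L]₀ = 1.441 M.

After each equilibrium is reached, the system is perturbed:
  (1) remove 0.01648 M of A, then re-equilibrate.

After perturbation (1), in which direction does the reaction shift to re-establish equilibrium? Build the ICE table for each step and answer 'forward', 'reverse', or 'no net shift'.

Q₀ = 0.959 vs Keq = 0.2421 ⇒ Q>K, reverse
Step 1:
                  M         A         L
  I          0.0224   0.05438     1.441
  C        0.007958  -0.01194  -0.01194
  E         0.03036   0.04244     1.429
  solve Keq expr → x = -0.003979; check Q = 0.2421
Then remove 0.01648 M of A.
Step 2:
                  M         A         L
  I         0.03036   0.02596     1.429
  C       -0.006574   0.00986   0.00986
  E         0.02378   0.03582     1.439
  solve Keq expr → x = 0.003287; check Q = 0.2421

Direction: forward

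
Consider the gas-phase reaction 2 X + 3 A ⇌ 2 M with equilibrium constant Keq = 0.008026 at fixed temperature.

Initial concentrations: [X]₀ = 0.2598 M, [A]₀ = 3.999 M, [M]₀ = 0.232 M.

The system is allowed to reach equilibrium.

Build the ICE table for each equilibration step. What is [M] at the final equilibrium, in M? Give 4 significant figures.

[M]_eq = 0.207 M

Q₀ = 0.01247 vs Keq = 0.008026 ⇒ Q>K, reverse
Step 1:
                  X         A         M
  I          0.2598     3.999     0.232
  C         0.02504   0.03757  -0.02504
  E          0.2848     4.037     0.207
  solve Keq expr → x = -0.01252; check Q = 0.008026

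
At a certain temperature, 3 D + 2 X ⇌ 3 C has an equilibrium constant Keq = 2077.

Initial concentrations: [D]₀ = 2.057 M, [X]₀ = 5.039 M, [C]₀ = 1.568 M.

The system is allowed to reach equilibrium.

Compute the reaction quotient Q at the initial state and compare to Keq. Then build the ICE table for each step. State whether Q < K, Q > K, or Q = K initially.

Q₀ = 0.01744; Q < K (proceeds forward)

Q₀ = 0.01744 vs Keq = 2077 ⇒ Q<K, forward
Step 1:
                  D         X         C
  I           2.057     5.039     1.568
  C          -1.943    -1.295     1.943
  E          0.1141     3.744     3.511
  solve Keq expr → x = 0.6476; check Q = 2077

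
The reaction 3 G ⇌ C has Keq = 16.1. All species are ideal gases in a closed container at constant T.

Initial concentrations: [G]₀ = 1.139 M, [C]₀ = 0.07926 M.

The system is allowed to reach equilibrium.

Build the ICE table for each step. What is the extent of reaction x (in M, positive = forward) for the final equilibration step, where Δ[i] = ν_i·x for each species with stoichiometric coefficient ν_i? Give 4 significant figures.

Q₀ = 0.05364 vs Keq = 16.1 ⇒ Q<K, forward
Step 1:
                  G         C
  Initial     1.139   0.07926
  Change    -0.8561    0.2854
  Equil      0.2829    0.3646
  solve Keq expr → x = 0.2854; check Q = 16.1

x = 0.2854 M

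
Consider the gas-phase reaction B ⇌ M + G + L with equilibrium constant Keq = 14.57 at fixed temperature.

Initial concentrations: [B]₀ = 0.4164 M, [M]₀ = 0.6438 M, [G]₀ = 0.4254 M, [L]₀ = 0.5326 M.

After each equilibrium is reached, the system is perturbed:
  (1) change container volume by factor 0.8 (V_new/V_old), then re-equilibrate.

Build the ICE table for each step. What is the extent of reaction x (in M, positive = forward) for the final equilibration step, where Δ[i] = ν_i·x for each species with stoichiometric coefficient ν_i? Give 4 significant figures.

x = -0.02774 M

Q₀ = 0.3503 vs Keq = 14.57 ⇒ Q<K, forward
Step 1:
                  B         M         G         L
  Initial    0.4164    0.6438    0.4254    0.5326
  Change     -0.367     0.367     0.367     0.367
  Equil     0.04945     1.011    0.7924    0.8996
  solve Keq expr → x = 0.367; check Q = 14.57
Then change container volume by factor 0.8 (V_new/V_old).
Step 2:
                  B         M         G         L
  Initial   0.06181     1.263    0.9904     1.124
  Change    0.02774  -0.02774  -0.02774  -0.02774
  Equil     0.08954     1.236    0.9627     1.097
  solve Keq expr → x = -0.02774; check Q = 14.57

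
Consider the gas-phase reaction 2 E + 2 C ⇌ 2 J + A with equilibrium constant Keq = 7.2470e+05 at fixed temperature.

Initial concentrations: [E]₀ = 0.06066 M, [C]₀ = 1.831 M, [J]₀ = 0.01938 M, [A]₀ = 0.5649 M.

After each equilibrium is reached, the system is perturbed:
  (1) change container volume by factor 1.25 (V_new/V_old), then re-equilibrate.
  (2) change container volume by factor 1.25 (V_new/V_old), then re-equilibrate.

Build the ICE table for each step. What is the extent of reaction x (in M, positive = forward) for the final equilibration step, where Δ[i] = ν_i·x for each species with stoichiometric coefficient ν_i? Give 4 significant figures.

Q₀ = 0.0172 vs Keq = 7.2470e+05 ⇒ Q<K, forward
Step 1:
                   E          C          J          A
  I          0.06066      1.831    0.01938     0.5649
  C         -0.06062   -0.06062    0.06062    0.03031
  E       4.0952e-05       1.77       0.08     0.5952
  solve Keq expr → x = 0.03031; check Q = 7.2470e+05
Then change container volume by factor 1.25 (V_new/V_old).
Step 2:
                   E          C          J          A
  I       3.2762e-05      1.416      0.064     0.4762
  C       3.8646e-06 3.8646e-06 -3.8646e-06 -1.9323e-06
  E       3.6626e-05      1.416      0.064     0.4762
  solve Keq expr → x = -1.9323e-06; check Q = 7.2470e+05
Then change container volume by factor 1.25 (V_new/V_old).
Step 3:
                   E          C          J          A
  I       2.9301e-05      1.133     0.0512     0.3809
  C       3.4561e-06 3.4561e-06 -3.4561e-06 -1.7281e-06
  E       3.2757e-05      1.133    0.05119     0.3809
  solve Keq expr → x = -1.7281e-06; check Q = 7.2470e+05

x = -1.7281e-06 M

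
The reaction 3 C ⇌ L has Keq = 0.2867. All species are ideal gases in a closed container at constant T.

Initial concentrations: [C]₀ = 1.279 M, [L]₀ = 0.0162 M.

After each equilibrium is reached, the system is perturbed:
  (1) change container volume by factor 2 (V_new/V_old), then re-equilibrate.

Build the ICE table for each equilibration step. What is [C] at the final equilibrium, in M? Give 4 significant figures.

Q₀ = 0.007743 vs Keq = 0.2867 ⇒ Q<K, forward
Step 1:
                  C         L
  I           1.279    0.0162
  C         -0.4469     0.149
  E          0.8321    0.1652
  solve Keq expr → x = 0.149; check Q = 0.2867
Then change container volume by factor 2 (V_new/V_old).
Step 2:
                  C         L
  I           0.416   0.08259
  C          0.1173  -0.03909
  E          0.5333   0.04349
  solve Keq expr → x = -0.03909; check Q = 0.2867

[C]_eq = 0.5333 M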